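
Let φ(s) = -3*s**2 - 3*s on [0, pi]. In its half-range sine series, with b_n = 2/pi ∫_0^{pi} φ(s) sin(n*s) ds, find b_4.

b_4 = 2/pi ∫_0^{pi} (-3*s**2 - 3*s) sin(4*s) ds.
Integrating by parts twice (tabular method), an antiderivative of (-3*s**2 - 3*s) sin(4*s) is 3*s**2*cos(4*s)/4 - 3*s*sin(4*s)/8 + 3*s*cos(4*s)/4 - 3*sin(4*s)/16 - 3*cos(4*s)/32; evaluating from 0 to pi: ∫_{0}^{pi} (-3*s**2 - 3*s) sin(4*s) ds = (-3/32 + 3*pi/4 + 3*pi**2/4) - (-3/32) = 3*pi*(1 + pi)/4.
Hence b_4 = (2/pi)·(3*pi*(1 + pi)/4) = 3/2 + 3*pi/2.

3/2 + 3*pi/2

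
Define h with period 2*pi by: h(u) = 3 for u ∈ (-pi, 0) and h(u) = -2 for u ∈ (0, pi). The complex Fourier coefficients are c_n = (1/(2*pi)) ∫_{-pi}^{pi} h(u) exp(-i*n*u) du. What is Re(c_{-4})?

0

Since h is real-valued, Re(c_{-4}) = (1/(2*pi)) ∫_{-pi}^{pi} h(u) cos(-4*u) du = a_{4}/2.
Split the integral at the breakpoints.
Directly, an antiderivative of (3) cos(-4*u) is 3*sin(4*u)/4; evaluating from -pi to 0: ∫_{-pi}^{0} (3) cos(-4*u) du = (0) - (0) = 0.
Directly, an antiderivative of (-2) cos(-4*u) is -sin(4*u)/2; evaluating from 0 to pi: ∫_{0}^{pi} (-2) cos(-4*u) du = (0) - (0) = 0.
So ∫_{-pi}^{pi} h(u) cos(-4*u) du = 0.
Hence Re(c_{-4}) = (1/(2*pi))·(0) = 0.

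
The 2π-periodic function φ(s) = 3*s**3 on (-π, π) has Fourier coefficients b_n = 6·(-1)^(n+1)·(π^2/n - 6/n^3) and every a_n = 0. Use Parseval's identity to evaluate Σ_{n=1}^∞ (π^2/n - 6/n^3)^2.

Parseval: Σ b_n^2 = (1/π) ∫_{-π}^{π} φ(s)^2 ds = 18*pi**6/7.
b_n^2 = 36·(π^2/n - 6/n^3)^2, so the sum equals (18*pi**6/7)/36 = pi**6/14.

pi**6/14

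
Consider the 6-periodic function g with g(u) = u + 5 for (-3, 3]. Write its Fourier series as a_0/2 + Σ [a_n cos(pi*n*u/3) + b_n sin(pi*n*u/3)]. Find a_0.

10

a_0 = 1/3 ∫_{-3}^{3} g(u) du = 1/3 · (30) = 10.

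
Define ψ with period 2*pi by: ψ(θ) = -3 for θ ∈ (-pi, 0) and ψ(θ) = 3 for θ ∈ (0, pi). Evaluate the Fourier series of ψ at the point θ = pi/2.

ψ is continuous at θ = pi/2 with value 3, so the series converges to 3 there.

3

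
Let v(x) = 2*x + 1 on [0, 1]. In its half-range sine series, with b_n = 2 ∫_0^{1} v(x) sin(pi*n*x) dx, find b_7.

8/(7*pi)

b_7 = 2 ∫_0^{1} (2*x + 1) sin(7*pi*x) dx.
Integrating by parts (boundary term plus one more integral), an antiderivative of (2*x + 1) sin(7*pi*x) is -2*x*cos(7*pi*x)/(7*pi) + 2*sin(7*pi*x)/(49*pi**2) - cos(7*pi*x)/(7*pi); evaluating from 0 to 1: ∫_{0}^{1} (2*x + 1) sin(7*pi*x) dx = (3/(7*pi)) - (-1/(7*pi)) = 4/(7*pi).
Hence b_7 = 2·(4/(7*pi)) = 8/(7*pi).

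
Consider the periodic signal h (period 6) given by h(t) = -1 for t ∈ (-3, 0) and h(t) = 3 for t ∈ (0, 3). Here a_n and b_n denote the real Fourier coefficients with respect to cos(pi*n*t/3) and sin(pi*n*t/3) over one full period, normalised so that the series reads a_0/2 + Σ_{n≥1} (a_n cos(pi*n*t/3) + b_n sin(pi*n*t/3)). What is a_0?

a_0 = 1/3 ∫_{-3}^{3} h(t) dt = 1/3 · (6) = 2.

2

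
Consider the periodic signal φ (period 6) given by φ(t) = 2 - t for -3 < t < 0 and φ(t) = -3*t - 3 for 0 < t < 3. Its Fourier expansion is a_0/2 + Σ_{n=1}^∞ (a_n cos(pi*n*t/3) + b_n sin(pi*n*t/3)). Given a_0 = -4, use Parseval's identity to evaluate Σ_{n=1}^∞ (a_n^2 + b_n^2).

68

Parseval: a_0^2/2 + Σ_{n≥1} (a_n^2+b_n^2) = 1/3 ∫_{-3}^{3} φ(t)^2 dt = 76.
Subtract a_0^2/2 = 8: Σ (a_n^2+b_n^2) = 68.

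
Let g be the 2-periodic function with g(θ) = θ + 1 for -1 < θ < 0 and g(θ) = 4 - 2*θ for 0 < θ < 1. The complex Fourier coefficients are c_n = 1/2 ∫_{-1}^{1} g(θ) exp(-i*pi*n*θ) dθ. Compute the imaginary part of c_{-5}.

Since g is real-valued, Im(c_{-5}) = -1/2 ∫_{-1}^{1} g(θ) sin(-5*pi*θ) dθ = b_{5}/2.
Split the integral at the breakpoints.
Integrating by parts (boundary term plus one more integral), an antiderivative of (θ + 1) sin(-5*pi*θ) is θ*cos(5*pi*θ)/(5*pi) - sin(5*pi*θ)/(25*pi**2) + cos(5*pi*θ)/(5*pi); evaluating from -1 to 0: ∫_{-1}^{0} (θ + 1) sin(-5*pi*θ) dθ = (1/(5*pi)) - (0) = 1/(5*pi).
Integrating by parts (boundary term plus one more integral), an antiderivative of (4 - 2*θ) sin(-5*pi*θ) is -2*θ*cos(5*pi*θ)/(5*pi) + 2*sin(5*pi*θ)/(25*pi**2) + 4*cos(5*pi*θ)/(5*pi); evaluating from 0 to 1: ∫_{0}^{1} (4 - 2*θ) sin(-5*pi*θ) dθ = (-2/(5*pi)) - (4/(5*pi)) = -6/(5*pi).
So ∫_{-1}^{1} g(θ) sin(-5*pi*θ) dθ = -1/pi.
Hence Im(c_{-5}) = (-1/2)·(-1/pi) = 1/(2*pi).

1/(2*pi)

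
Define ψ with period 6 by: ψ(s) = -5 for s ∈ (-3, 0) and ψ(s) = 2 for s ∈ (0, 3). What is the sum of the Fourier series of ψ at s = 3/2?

ψ is continuous at s = 3/2 with value 2, so the series converges to 2 there.

2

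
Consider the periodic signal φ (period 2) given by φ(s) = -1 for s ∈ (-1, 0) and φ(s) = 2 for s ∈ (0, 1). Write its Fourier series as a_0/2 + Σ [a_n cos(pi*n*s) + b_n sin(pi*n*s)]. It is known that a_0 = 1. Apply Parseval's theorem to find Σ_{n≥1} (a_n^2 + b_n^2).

Parseval: a_0^2/2 + Σ_{n≥1} (a_n^2+b_n^2) = ∫_{-1}^{1} φ(s)^2 ds = 5.
Subtract a_0^2/2 = 1/2: Σ (a_n^2+b_n^2) = 9/2.

9/2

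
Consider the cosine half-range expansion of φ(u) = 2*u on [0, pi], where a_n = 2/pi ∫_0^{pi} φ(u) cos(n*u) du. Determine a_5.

a_5 = 2/pi ∫_0^{pi} (2*u) cos(5*u) du.
Integrating by parts (boundary term plus one more integral), an antiderivative of (2*u) cos(5*u) is 2*u*sin(5*u)/5 + 2*cos(5*u)/25; evaluating from 0 to pi: ∫_{0}^{pi} (2*u) cos(5*u) du = (-2/25) - (2/25) = -4/25.
Hence a_5 = (2/pi)·(-4/25) = -8/(25*pi).

-8/(25*pi)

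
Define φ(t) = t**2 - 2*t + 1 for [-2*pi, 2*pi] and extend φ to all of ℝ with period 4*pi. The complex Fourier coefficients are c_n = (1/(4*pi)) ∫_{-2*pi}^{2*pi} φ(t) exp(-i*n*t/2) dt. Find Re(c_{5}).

Since φ is real-valued, Re(c_{5}) = (1/(4*pi)) ∫_{-2*pi}^{2*pi} φ(t) cos(5*t/2) dt = a_{5}/2.
Integrating by parts twice (tabular method), an antiderivative of (t**2 - 2*t + 1) cos(5*t/2) is 2*t**2*sin(5*t/2)/5 - 4*t*sin(5*t/2)/5 + 8*t*cos(5*t/2)/25 + 34*sin(5*t/2)/125 - 8*cos(5*t/2)/25; evaluating from -2*pi to 2*pi: ∫_{-2*pi}^{2*pi} (t**2 - 2*t + 1) cos(5*t/2) dt = (8/25 - 16*pi/25) - (8/25 + 16*pi/25) = -32*pi/25.
Hence Re(c_{5}) = (1/(4*pi))·(-32*pi/25) = -8/25.

-8/25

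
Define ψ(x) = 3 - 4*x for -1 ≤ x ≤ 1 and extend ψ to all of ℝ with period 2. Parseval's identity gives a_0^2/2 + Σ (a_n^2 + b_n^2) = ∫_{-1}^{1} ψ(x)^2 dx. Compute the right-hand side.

86/3

∫_{-1}^{1} ψ(x)^2 dx = 86/3.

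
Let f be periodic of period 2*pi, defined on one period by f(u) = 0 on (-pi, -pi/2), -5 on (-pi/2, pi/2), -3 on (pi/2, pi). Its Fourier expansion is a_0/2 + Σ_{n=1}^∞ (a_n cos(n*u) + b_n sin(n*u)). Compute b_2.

3/pi

b_2 = 1/pi ∫_{-pi}^{pi} f(u) sin(2*u) du.
Split the integral at the breakpoints.
∫_{-pi}^{-pi/2} (0) sin(2*u) du = 0.
Directly, an antiderivative of (-5) sin(2*u) is 5*cos(2*u)/2; evaluating from -pi/2 to pi/2: ∫_{-pi/2}^{pi/2} (-5) sin(2*u) du = (-5/2) - (-5/2) = 0.
Directly, an antiderivative of (-3) sin(2*u) is 3*cos(2*u)/2; evaluating from pi/2 to pi: ∫_{pi/2}^{pi} (-3) sin(2*u) du = (3/2) - (-3/2) = 3.
Summing the pieces and multiplying by (1/pi) gives b_2 = 3/pi.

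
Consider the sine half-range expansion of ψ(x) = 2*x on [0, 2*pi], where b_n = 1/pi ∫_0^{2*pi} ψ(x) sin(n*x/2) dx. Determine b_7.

8/7

b_7 = 1/pi ∫_0^{2*pi} (2*x) sin(7*x/2) dx.
Integrating by parts (boundary term plus one more integral), an antiderivative of (2*x) sin(7*x/2) is -4*x*cos(7*x/2)/7 + 8*sin(7*x/2)/49; evaluating from 0 to 2*pi: ∫_{0}^{2*pi} (2*x) sin(7*x/2) dx = (8*pi/7) - (0) = 8*pi/7.
Hence b_7 = (1/pi)·(8*pi/7) = 8/7.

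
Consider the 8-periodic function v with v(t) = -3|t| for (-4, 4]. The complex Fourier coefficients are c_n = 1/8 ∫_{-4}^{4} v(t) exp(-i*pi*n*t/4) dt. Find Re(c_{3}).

8/(3*pi**2)

Since v is real-valued, Re(c_{3}) = 1/8 ∫_{-4}^{4} v(t) cos(3*pi*t/4) dt = a_{3}/2.
v is even and cos(3*pi*t/4) is even, so the integrand is even: ∫_{-4}^{4} v(t) cos(3*pi*t/4) dt = 2∫_0^{4} v(t) cos(3*pi*t/4) dt.
Integrating by parts (boundary term plus one more integral), an antiderivative of (-3*t) cos(3*pi*t/4) is -4*t*sin(3*pi*t/4)/pi - 16*cos(3*pi*t/4)/(3*pi**2); evaluating from 0 to 4: ∫_{0}^{4} (-3*t) cos(3*pi*t/4) dt = (16/(3*pi**2)) - (-16/(3*pi**2)) = 32/(3*pi**2).
So ∫_{-4}^{4} v(t) cos(3*pi*t/4) dt = 64/(3*pi**2).
Hence Re(c_{3}) = (1/8)·(64/(3*pi**2)) = 8/(3*pi**2).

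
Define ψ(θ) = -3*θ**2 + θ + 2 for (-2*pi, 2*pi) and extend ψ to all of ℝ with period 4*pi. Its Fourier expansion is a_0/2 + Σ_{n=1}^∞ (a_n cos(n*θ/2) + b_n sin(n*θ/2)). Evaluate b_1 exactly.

b_1 = (1/(2*pi)) ∫_{-2*pi}^{2*pi} ψ(θ) sin(θ/2) dθ.
Integrating by parts twice (tabular method), an antiderivative of (-3*θ**2 + θ + 2) sin(θ/2) is 6*θ**2*cos(θ/2) - 24*θ*sin(θ/2) - 2*θ*cos(θ/2) + 4*sin(θ/2) - 52*cos(θ/2); evaluating from -2*pi to 2*pi: ∫_{-2*pi}^{2*pi} (-3*θ**2 + θ + 2) sin(θ/2) dθ = (-24*pi**2 + 4*pi + 52) - (-24*pi**2 - 4*pi + 52) = 8*pi.
Hence b_1 = (1/(2*pi))·(8*pi) = 4.

4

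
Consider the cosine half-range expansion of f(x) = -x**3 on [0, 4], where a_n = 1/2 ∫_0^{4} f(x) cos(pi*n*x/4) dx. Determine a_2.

-96/pi**2

a_2 = 1/2 ∫_0^{4} (-x**3) cos(pi*x/2) dx.
Integrating by parts three times (tabular method), an antiderivative of (-x**3) cos(pi*x/2) is -2*x**3*sin(pi*x/2)/pi - 12*x**2*cos(pi*x/2)/pi**2 + 48*x*sin(pi*x/2)/pi**3 + 96*cos(pi*x/2)/pi**4; evaluating from 0 to 4: ∫_{0}^{4} (-x**3) cos(pi*x/2) dx = (96*(1 - 2*pi**2)/pi**4) - (96/pi**4) = -192/pi**2.
Hence a_2 = (1/2)·(-192/pi**2) = -96/pi**2.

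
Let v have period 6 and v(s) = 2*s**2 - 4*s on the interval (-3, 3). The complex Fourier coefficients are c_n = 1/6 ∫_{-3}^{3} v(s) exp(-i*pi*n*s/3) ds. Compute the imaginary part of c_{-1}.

-12/pi

Since v is real-valued, Im(c_{-1}) = -1/6 ∫_{-3}^{3} v(s) sin(-pi*s/3) ds = b_{1}/2.
Integrating by parts twice (tabular method), an antiderivative of (2*s**2 - 4*s) sin(-pi*s/3) is 6*s**2*cos(pi*s/3)/pi - 36*s*sin(pi*s/3)/pi**2 - 12*s*cos(pi*s/3)/pi + 36*sin(pi*s/3)/pi**2 - 108*cos(pi*s/3)/pi**3; evaluating from -3 to 3: ∫_{-3}^{3} (2*s**2 - 4*s) sin(-pi*s/3) ds = (-18/pi + 108/pi**3) - (-90/pi + 108/pi**3) = 72/pi.
Hence Im(c_{-1}) = (-1/6)·(72/pi) = -12/pi.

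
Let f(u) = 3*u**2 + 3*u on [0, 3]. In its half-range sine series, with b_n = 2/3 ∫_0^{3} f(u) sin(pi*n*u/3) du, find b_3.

-8/pi**3 + 24/pi

b_3 = 2/3 ∫_0^{3} (3*u**2 + 3*u) sin(pi*u) du.
Integrating by parts twice (tabular method), an antiderivative of (3*u**2 + 3*u) sin(pi*u) is -3*u**2*cos(pi*u)/pi + 6*u*sin(pi*u)/pi**2 - 3*u*cos(pi*u)/pi + 3*sin(pi*u)/pi**2 + 6*cos(pi*u)/pi**3; evaluating from 0 to 3: ∫_{0}^{3} (3*u**2 + 3*u) sin(pi*u) du = (-6/pi**3 + 36/pi) - (6/pi**3) = -12/pi**3 + 36/pi.
Hence b_3 = (2/3)·(-12/pi**3 + 36/pi) = -8/pi**3 + 24/pi.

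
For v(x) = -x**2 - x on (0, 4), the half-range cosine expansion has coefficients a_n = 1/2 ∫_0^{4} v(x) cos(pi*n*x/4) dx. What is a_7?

a_7 = 1/2 ∫_0^{4} (-x**2 - x) cos(7*pi*x/4) dx.
Integrating by parts twice (tabular method), an antiderivative of (-x**2 - x) cos(7*pi*x/4) is -4*x**2*sin(7*pi*x/4)/(7*pi) - 4*x*sin(7*pi*x/4)/(7*pi) - 32*x*cos(7*pi*x/4)/(49*pi**2) + 128*sin(7*pi*x/4)/(343*pi**3) - 16*cos(7*pi*x/4)/(49*pi**2); evaluating from 0 to 4: ∫_{0}^{4} (-x**2 - x) cos(7*pi*x/4) dx = (144/(49*pi**2)) - (-16/(49*pi**2)) = 160/(49*pi**2).
Hence a_7 = (1/2)·(160/(49*pi**2)) = 80/(49*pi**2).

80/(49*pi**2)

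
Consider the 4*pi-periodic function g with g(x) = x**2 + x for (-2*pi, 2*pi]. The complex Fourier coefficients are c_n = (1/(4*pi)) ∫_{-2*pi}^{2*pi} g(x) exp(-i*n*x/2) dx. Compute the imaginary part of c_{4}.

1/2

Since g is real-valued, Im(c_{4}) = -(1/(4*pi)) ∫_{-2*pi}^{2*pi} g(x) sin(2*x) dx = -b_{4}/2.
Integrating by parts twice (tabular method), an antiderivative of (x**2 + x) sin(2*x) is -x**2*cos(2*x)/2 + x*sin(2*x)/2 - x*cos(2*x)/2 + sin(2*x)/4 + cos(2*x)/4; evaluating from -2*pi to 2*pi: ∫_{-2*pi}^{2*pi} (x**2 + x) sin(2*x) dx = (-2*pi**2 - pi + 1/4) - (-2*pi**2 + 1/4 + pi) = -2*pi.
Hence Im(c_{4}) = (-1/(4*pi))·(-2*pi) = 1/2.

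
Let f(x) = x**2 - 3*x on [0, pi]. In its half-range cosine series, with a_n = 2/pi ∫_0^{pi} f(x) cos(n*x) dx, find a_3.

a_3 = 2/pi ∫_0^{pi} (x**2 - 3*x) cos(3*x) dx.
Integrating by parts twice (tabular method), an antiderivative of (x**2 - 3*x) cos(3*x) is x**2*sin(3*x)/3 - x*sin(3*x) + 2*x*cos(3*x)/9 - 2*sin(3*x)/27 - cos(3*x)/3; evaluating from 0 to pi: ∫_{0}^{pi} (x**2 - 3*x) cos(3*x) dx = (1/3 - 2*pi/9) - (-1/3) = 2/3 - 2*pi/9.
Hence a_3 = (2/pi)·(2/3 - 2*pi/9) = 4*(3 - pi)/(9*pi).

4*(3 - pi)/(9*pi)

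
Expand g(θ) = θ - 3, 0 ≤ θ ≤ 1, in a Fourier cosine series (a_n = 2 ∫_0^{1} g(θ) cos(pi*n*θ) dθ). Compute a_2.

0

a_2 = 2 ∫_0^{1} (θ - 3) cos(2*pi*θ) dθ.
Integrating by parts (boundary term plus one more integral), an antiderivative of (θ - 3) cos(2*pi*θ) is θ*sin(2*pi*θ)/(2*pi) - 3*sin(2*pi*θ)/(2*pi) + cos(2*pi*θ)/(4*pi**2); evaluating from 0 to 1: ∫_{0}^{1} (θ - 3) cos(2*pi*θ) dθ = (1/(4*pi**2)) - (1/(4*pi**2)) = 0.
Hence a_2 = 2·(0) = 0.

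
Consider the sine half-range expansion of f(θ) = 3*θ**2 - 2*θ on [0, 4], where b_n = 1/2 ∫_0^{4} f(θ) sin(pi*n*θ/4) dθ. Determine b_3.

b_3 = 1/2 ∫_0^{4} (3*θ**2 - 2*θ) sin(3*pi*θ/4) dθ.
Integrating by parts twice (tabular method), an antiderivative of (3*θ**2 - 2*θ) sin(3*pi*θ/4) is -4*θ**2*cos(3*pi*θ/4)/pi + 32*θ*sin(3*pi*θ/4)/(3*pi**2) + 8*θ*cos(3*pi*θ/4)/(3*pi) - 32*sin(3*pi*θ/4)/(9*pi**2) + 128*cos(3*pi*θ/4)/(9*pi**3); evaluating from 0 to 4: ∫_{0}^{4} (3*θ**2 - 2*θ) sin(3*pi*θ/4) dθ = (32*(-4 + 15*pi**2)/(9*pi**3)) - (128/(9*pi**3)) = 32*(-8 + 15*pi**2)/(9*pi**3).
Hence b_3 = (1/2)·(32*(-8 + 15*pi**2)/(9*pi**3)) = 16*(-8 + 15*pi**2)/(9*pi**3).

16*(-8 + 15*pi**2)/(9*pi**3)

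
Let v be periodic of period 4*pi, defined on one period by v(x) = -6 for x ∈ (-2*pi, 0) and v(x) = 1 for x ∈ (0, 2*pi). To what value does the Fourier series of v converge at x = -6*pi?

-5/2

x = -6*pi differs from x = -2*pi by -1 full period(s), and the series is 4*pi-periodic.
At x = -2*pi the one-sided limits are v(-2*pi^-) = 1 and v(-2*pi^+) = -6.
By Dirichlet's theorem the series converges to their average, [(1) + (-6)]/2 = -5/2.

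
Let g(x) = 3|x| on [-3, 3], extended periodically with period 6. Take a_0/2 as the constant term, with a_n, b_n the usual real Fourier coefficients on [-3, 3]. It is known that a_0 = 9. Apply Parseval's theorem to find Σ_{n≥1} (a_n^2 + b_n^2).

Parseval: a_0^2/2 + Σ_{n≥1} (a_n^2+b_n^2) = 1/3 ∫_{-3}^{3} g(x)^2 dx = 54.
Subtract a_0^2/2 = 81/2: Σ (a_n^2+b_n^2) = 27/2.

27/2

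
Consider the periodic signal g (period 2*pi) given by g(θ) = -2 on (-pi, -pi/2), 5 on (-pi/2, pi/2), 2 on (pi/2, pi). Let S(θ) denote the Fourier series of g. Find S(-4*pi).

θ = -4*pi differs from θ = 0 by -2 full period(s), and the series is 2*pi-periodic.
g is continuous at θ = 0 with value 5, so the series converges to 5 there.

5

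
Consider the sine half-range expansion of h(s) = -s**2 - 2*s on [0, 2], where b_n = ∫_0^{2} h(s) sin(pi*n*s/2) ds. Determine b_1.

b_1 = ∫_0^{2} (-s**2 - 2*s) sin(pi*s/2) ds.
Integrating by parts twice (tabular method), an antiderivative of (-s**2 - 2*s) sin(pi*s/2) is 2*s**2*cos(pi*s/2)/pi - 8*s*sin(pi*s/2)/pi**2 + 4*s*cos(pi*s/2)/pi - 8*sin(pi*s/2)/pi**2 - 16*cos(pi*s/2)/pi**3; evaluating from 0 to 2: ∫_{0}^{2} (-s**2 - 2*s) sin(pi*s/2) ds = (-16/pi + 16/pi**3) - (-16/pi**3) = -16/pi + 32/pi**3.
Hence b_1 = -16/pi + 32/pi**3.

-16/pi + 32/pi**3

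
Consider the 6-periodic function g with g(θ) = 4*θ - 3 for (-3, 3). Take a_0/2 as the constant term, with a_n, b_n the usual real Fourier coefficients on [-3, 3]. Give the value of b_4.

b_4 = 1/3 ∫_{-3}^{3} g(θ) sin(4*pi*θ/3) dθ.
Integrating by parts (boundary term plus one more integral), an antiderivative of (4*θ - 3) sin(4*pi*θ/3) is -3*θ*cos(4*pi*θ/3)/pi + 9*sin(4*pi*θ/3)/(4*pi**2) + 9*cos(4*pi*θ/3)/(4*pi); evaluating from -3 to 3: ∫_{-3}^{3} (4*θ - 3) sin(4*pi*θ/3) dθ = (-27/(4*pi)) - (45/(4*pi)) = -18/pi.
Hence b_4 = (1/3)·(-18/pi) = -6/pi.

-6/pi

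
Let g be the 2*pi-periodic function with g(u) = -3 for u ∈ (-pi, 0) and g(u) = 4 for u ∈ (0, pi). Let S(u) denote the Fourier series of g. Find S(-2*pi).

1/2

u = -2*pi differs from u = 0 by -1 full period(s), and the series is 2*pi-periodic.
At u = 0 the one-sided limits are g(0^-) = -3 and g(0^+) = 4.
By Dirichlet's theorem the series converges to their average, [(-3) + (4)]/2 = 1/2.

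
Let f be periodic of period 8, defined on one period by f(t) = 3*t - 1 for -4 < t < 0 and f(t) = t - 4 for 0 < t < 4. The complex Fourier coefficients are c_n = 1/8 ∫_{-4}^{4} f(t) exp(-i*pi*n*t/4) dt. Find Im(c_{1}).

Since f is real-valued, Im(c_{1}) = -1/8 ∫_{-4}^{4} f(t) sin(pi*t/4) dt = -b_{1}/2.
Split the integral at the breakpoints.
Integrating by parts (boundary term plus one more integral), an antiderivative of (3*t - 1) sin(pi*t/4) is -12*t*cos(pi*t/4)/pi + 48*sin(pi*t/4)/pi**2 + 4*cos(pi*t/4)/pi; evaluating from -4 to 0: ∫_{-4}^{0} (3*t - 1) sin(pi*t/4) dt = (4/pi) - (-52/pi) = 56/pi.
Integrating by parts (boundary term plus one more integral), an antiderivative of (t - 4) sin(pi*t/4) is -4*t*cos(pi*t/4)/pi + 16*sin(pi*t/4)/pi**2 + 16*cos(pi*t/4)/pi; evaluating from 0 to 4: ∫_{0}^{4} (t - 4) sin(pi*t/4) dt = (0) - (16/pi) = -16/pi.
So ∫_{-4}^{4} f(t) sin(pi*t/4) dt = 40/pi.
Hence Im(c_{1}) = (-1/8)·(40/pi) = -5/pi.

-5/pi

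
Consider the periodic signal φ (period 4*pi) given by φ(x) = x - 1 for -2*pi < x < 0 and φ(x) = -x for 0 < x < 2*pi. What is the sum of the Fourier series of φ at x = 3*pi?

x = 3*pi differs from x = -pi by 1 full period(s), and the series is 4*pi-periodic.
φ is continuous at x = -pi with value -pi - 1, so the series converges to -pi - 1 there.

-pi - 1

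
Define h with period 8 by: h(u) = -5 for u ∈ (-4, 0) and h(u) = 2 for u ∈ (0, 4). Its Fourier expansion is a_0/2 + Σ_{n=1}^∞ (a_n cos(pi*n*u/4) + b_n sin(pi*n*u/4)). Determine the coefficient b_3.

14/(3*pi)

b_3 = 1/4 ∫_{-4}^{4} h(u) sin(3*pi*u/4) du.
Split the integral at the breakpoints.
Directly, an antiderivative of (-5) sin(3*pi*u/4) is 20*cos(3*pi*u/4)/(3*pi); evaluating from -4 to 0: ∫_{-4}^{0} (-5) sin(3*pi*u/4) du = (20/(3*pi)) - (-20/(3*pi)) = 40/(3*pi).
Directly, an antiderivative of (2) sin(3*pi*u/4) is -8*cos(3*pi*u/4)/(3*pi); evaluating from 0 to 4: ∫_{0}^{4} (2) sin(3*pi*u/4) du = (8/(3*pi)) - (-8/(3*pi)) = 16/(3*pi).
Summing the pieces and multiplying by (1/4) gives b_3 = 14/(3*pi).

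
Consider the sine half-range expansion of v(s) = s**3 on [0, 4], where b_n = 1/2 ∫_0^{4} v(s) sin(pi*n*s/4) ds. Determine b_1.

b_1 = 1/2 ∫_0^{4} (s**3) sin(pi*s/4) ds.
Integrating by parts three times (tabular method), an antiderivative of (s**3) sin(pi*s/4) is -4*s**3*cos(pi*s/4)/pi + 48*s**2*sin(pi*s/4)/pi**2 + 384*s*cos(pi*s/4)/pi**3 - 1536*sin(pi*s/4)/pi**4; evaluating from 0 to 4: ∫_{0}^{4} (s**3) sin(pi*s/4) ds = (-1536/pi**3 + 256/pi) - (0) = -1536/pi**3 + 256/pi.
Hence b_1 = (1/2)·(-1536/pi**3 + 256/pi) = -768/pi**3 + 128/pi.

-768/pi**3 + 128/pi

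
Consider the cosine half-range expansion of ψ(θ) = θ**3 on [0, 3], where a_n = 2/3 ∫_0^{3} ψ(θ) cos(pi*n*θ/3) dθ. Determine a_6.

a_6 = 2/3 ∫_0^{3} (θ**3) cos(2*pi*θ) dθ.
Integrating by parts three times (tabular method), an antiderivative of (θ**3) cos(2*pi*θ) is θ**3*sin(2*pi*θ)/(2*pi) + 3*θ**2*cos(2*pi*θ)/(4*pi**2) - 3*θ*sin(2*pi*θ)/(4*pi**3) - 3*cos(2*pi*θ)/(8*pi**4); evaluating from 0 to 3: ∫_{0}^{3} (θ**3) cos(2*pi*θ) dθ = (3*(-1 + 18*pi**2)/(8*pi**4)) - (-3/(8*pi**4)) = 27/(4*pi**2).
Hence a_6 = (2/3)·(27/(4*pi**2)) = 9/(2*pi**2).

9/(2*pi**2)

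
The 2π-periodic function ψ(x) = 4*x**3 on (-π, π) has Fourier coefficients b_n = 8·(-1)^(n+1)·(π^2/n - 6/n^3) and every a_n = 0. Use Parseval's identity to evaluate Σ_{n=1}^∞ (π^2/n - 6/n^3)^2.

Parseval: Σ b_n^2 = (1/π) ∫_{-π}^{π} ψ(x)^2 dx = 32*pi**6/7.
b_n^2 = 64·(π^2/n - 6/n^3)^2, so the sum equals (32*pi**6/7)/64 = pi**6/14.

pi**6/14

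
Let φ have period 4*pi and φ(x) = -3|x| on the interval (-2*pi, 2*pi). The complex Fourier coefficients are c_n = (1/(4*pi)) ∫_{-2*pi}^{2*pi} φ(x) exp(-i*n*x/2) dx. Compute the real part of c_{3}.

4/(3*pi)

Since φ is real-valued, Re(c_{3}) = (1/(4*pi)) ∫_{-2*pi}^{2*pi} φ(x) cos(3*x/2) dx = a_{3}/2.
φ is even and cos(3*x/2) is even, so the integrand is even: ∫_{-2*pi}^{2*pi} φ(x) cos(3*x/2) dx = 2∫_0^{2*pi} φ(x) cos(3*x/2) dx.
Integrating by parts (boundary term plus one more integral), an antiderivative of (-3*x) cos(3*x/2) is -2*x*sin(3*x/2) - 4*cos(3*x/2)/3; evaluating from 0 to 2*pi: ∫_{0}^{2*pi} (-3*x) cos(3*x/2) dx = (4/3) - (-4/3) = 8/3.
So ∫_{-2*pi}^{2*pi} φ(x) cos(3*x/2) dx = 16/3.
Hence Re(c_{3}) = (1/(4*pi))·(16/3) = 4/(3*pi).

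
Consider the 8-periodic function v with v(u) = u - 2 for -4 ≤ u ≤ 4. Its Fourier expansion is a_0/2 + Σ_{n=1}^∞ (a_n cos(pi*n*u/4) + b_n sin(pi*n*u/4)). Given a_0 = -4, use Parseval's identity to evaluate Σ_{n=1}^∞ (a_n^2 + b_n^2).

Parseval: a_0^2/2 + Σ_{n≥1} (a_n^2+b_n^2) = 1/4 ∫_{-4}^{4} v(u)^2 du = 56/3.
Subtract a_0^2/2 = 8: Σ (a_n^2+b_n^2) = 32/3.

32/3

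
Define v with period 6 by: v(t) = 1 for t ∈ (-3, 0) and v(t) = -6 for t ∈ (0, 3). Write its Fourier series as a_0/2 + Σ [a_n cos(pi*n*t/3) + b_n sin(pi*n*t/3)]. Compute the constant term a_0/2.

-5/2

a_0 = 1/3 ∫_{-3}^{3} v(t) dt = 1/3 · (-15) = -5.
So the constant term a_0/2 = -5/2.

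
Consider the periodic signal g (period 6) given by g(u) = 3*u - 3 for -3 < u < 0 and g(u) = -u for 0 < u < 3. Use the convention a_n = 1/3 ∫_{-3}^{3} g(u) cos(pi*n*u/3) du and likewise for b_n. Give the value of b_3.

b_3 = 1/3 ∫_{-3}^{3} g(u) sin(pi*u) du.
Split the integral at the breakpoints.
Integrating by parts (boundary term plus one more integral), an antiderivative of (3*u - 3) sin(pi*u) is -3*u*cos(pi*u)/pi + 3*sin(pi*u)/pi**2 + 3*cos(pi*u)/pi; evaluating from -3 to 0: ∫_{-3}^{0} (3*u - 3) sin(pi*u) du = (3/pi) - (-12/pi) = 15/pi.
Integrating by parts (boundary term plus one more integral), an antiderivative of (-u) sin(pi*u) is u*cos(pi*u)/pi - sin(pi*u)/pi**2; evaluating from 0 to 3: ∫_{0}^{3} (-u) sin(pi*u) du = (-3/pi) - (0) = -3/pi.
Summing the pieces and multiplying by (1/3) gives b_3 = 4/pi.

4/pi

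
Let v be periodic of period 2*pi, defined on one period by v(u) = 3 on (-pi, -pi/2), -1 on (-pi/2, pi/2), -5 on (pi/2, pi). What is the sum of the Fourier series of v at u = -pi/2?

At u = -pi/2 the one-sided limits are v(-pi/2^-) = 3 and v(-pi/2^+) = -1.
By Dirichlet's theorem the series converges to their average, [(3) + (-1)]/2 = 1.

1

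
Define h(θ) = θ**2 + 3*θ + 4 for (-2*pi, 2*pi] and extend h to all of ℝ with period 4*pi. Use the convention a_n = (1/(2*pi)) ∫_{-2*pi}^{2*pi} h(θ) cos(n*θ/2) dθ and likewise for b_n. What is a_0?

a_0 = (1/(2*pi)) ∫_{-2*pi}^{2*pi} h(θ) dθ = (1/(2*pi)) · (16*pi*(3 + pi**2)/3) = 8 + 8*pi**2/3.

8 + 8*pi**2/3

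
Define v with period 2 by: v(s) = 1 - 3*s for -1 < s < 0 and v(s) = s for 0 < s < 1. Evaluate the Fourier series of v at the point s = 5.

s = 5 differs from s = 1 by 2 full period(s), and the series is 2-periodic.
At s = 1 the one-sided limits are v(1^-) = 1 and v(1^+) = 4.
By Dirichlet's theorem the series converges to their average, [(1) + (4)]/2 = 5/2.

5/2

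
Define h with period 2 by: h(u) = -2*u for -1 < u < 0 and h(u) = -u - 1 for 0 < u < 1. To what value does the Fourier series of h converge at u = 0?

-1/2

At u = 0 the one-sided limits are h(0^-) = 0 and h(0^+) = -1.
By Dirichlet's theorem the series converges to their average, [(0) + (-1)]/2 = -1/2.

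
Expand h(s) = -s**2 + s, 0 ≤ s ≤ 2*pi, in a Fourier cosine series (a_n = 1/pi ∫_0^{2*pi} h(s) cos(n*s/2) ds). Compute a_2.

a_2 = 1/pi ∫_0^{2*pi} (-s**2 + s) cos(s) ds.
Integrating by parts twice (tabular method), an antiderivative of (-s**2 + s) cos(s) is -s**2*sin(s) + s*sin(s) - 2*s*cos(s) + 2*sin(s) + cos(s); evaluating from 0 to 2*pi: ∫_{0}^{2*pi} (-s**2 + s) cos(s) ds = (1 - 4*pi) - (1) = -4*pi.
Hence a_2 = (1/pi)·(-4*pi) = -4.

-4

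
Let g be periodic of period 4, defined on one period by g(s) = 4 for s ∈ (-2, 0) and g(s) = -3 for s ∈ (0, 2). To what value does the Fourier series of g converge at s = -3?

s = -3 differs from s = 1 by -1 full period(s), and the series is 4-periodic.
g is continuous at s = 1 with value -3, so the series converges to -3 there.

-3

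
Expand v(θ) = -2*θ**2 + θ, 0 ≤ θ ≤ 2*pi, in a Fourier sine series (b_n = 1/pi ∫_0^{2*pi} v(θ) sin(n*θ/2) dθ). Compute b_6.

-2/3 + 8*pi/3

b_6 = 1/pi ∫_0^{2*pi} (-2*θ**2 + θ) sin(3*θ) dθ.
Integrating by parts twice (tabular method), an antiderivative of (-2*θ**2 + θ) sin(3*θ) is 2*θ**2*cos(3*θ)/3 - 4*θ*sin(3*θ)/9 - θ*cos(3*θ)/3 + sin(3*θ)/9 - 4*cos(3*θ)/27; evaluating from 0 to 2*pi: ∫_{0}^{2*pi} (-2*θ**2 + θ) sin(3*θ) dθ = (-2*pi/3 - 4/27 + 8*pi**2/3) - (-4/27) = 2*pi*(-1 + 4*pi)/3.
Hence b_6 = (1/pi)·(2*pi*(-1 + 4*pi)/3) = -2/3 + 8*pi/3.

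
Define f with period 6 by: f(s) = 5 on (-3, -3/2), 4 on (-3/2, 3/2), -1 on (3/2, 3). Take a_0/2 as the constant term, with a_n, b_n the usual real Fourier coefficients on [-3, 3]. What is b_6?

b_6 = 1/3 ∫_{-3}^{3} f(s) sin(2*pi*s) ds.
Split the integral at the breakpoints.
Directly, an antiderivative of (5) sin(2*pi*s) is -5*cos(2*pi*s)/(2*pi); evaluating from -3 to -3/2: ∫_{-3}^{-3/2} (5) sin(2*pi*s) ds = (5/(2*pi)) - (-5/(2*pi)) = 5/pi.
Directly, an antiderivative of (4) sin(2*pi*s) is -2*cos(2*pi*s)/pi; evaluating from -3/2 to 3/2: ∫_{-3/2}^{3/2} (4) sin(2*pi*s) ds = (2/pi) - (2/pi) = 0.
Directly, an antiderivative of (-1) sin(2*pi*s) is cos(2*pi*s)/(2*pi); evaluating from 3/2 to 3: ∫_{3/2}^{3} (-1) sin(2*pi*s) ds = (1/(2*pi)) - (-1/(2*pi)) = 1/pi.
Summing the pieces and multiplying by (1/3) gives b_6 = 2/pi.

2/pi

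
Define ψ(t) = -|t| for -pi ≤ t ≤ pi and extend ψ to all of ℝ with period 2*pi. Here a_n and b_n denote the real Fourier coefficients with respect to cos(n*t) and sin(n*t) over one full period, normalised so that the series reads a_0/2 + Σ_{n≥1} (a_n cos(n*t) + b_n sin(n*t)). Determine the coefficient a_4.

a_4 = 1/pi ∫_{-pi}^{pi} ψ(t) cos(4*t) dt.
ψ is even and cos(4*t) is even, so the integrand is even and a_4 = 2/pi ∫_0^{pi} ψ(t) cos(4*t) dt.
Integrating by parts (boundary term plus one more integral), an antiderivative of (-t) cos(4*t) is -t*sin(4*t)/4 - cos(4*t)/16; evaluating from 0 to pi: ∫_{0}^{pi} (-t) cos(4*t) dt = (-1/16) - (-1/16) = 0.
Hence a_4 = (2/pi)·(0) = 0.

0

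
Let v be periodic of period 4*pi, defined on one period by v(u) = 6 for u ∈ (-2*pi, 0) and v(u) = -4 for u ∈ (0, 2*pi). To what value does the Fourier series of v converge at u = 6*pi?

1

u = 6*pi differs from u = 2*pi by 1 full period(s), and the series is 4*pi-periodic.
At u = 2*pi the one-sided limits are v(2*pi^-) = -4 and v(2*pi^+) = 6.
By Dirichlet's theorem the series converges to their average, [(-4) + (6)]/2 = 1.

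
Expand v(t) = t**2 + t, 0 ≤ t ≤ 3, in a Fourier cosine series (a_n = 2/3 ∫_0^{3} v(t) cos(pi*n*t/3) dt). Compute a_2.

a_2 = 2/3 ∫_0^{3} (t**2 + t) cos(2*pi*t/3) dt.
Integrating by parts twice (tabular method), an antiderivative of (t**2 + t) cos(2*pi*t/3) is 3*t**2*sin(2*pi*t/3)/(2*pi) + 3*t*sin(2*pi*t/3)/(2*pi) + 9*t*cos(2*pi*t/3)/(2*pi**2) - 27*sin(2*pi*t/3)/(4*pi**3) + 9*cos(2*pi*t/3)/(4*pi**2); evaluating from 0 to 3: ∫_{0}^{3} (t**2 + t) cos(2*pi*t/3) dt = (63/(4*pi**2)) - (9/(4*pi**2)) = 27/(2*pi**2).
Hence a_2 = (2/3)·(27/(2*pi**2)) = 9/pi**2.

9/pi**2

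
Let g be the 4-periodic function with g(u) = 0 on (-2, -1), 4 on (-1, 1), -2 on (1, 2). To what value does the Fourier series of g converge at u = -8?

4

u = -8 differs from u = 0 by -2 full period(s), and the series is 4-periodic.
g is continuous at u = 0 with value 4, so the series converges to 4 there.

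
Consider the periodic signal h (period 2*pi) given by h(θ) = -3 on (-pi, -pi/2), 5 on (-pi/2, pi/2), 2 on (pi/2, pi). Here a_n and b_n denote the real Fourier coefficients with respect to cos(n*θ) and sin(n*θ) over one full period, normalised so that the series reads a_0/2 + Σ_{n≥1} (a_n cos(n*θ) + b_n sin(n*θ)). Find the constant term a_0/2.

a_0 = 1/pi ∫_{-pi}^{pi} h(θ) dθ = 1/pi · (9*pi/2) = 9/2.
So the constant term a_0/2 = 9/4.

9/4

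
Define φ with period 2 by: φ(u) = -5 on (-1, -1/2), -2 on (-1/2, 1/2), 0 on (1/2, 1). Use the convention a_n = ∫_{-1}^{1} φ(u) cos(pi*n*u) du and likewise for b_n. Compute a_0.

a_0 = ∫_{-1}^{1} φ(u) du = -9/2.

-9/2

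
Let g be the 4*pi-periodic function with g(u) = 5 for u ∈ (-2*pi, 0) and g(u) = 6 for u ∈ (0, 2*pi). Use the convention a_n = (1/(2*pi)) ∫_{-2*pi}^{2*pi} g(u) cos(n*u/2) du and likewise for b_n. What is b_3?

b_3 = (1/(2*pi)) ∫_{-2*pi}^{2*pi} g(u) sin(3*u/2) du.
Split the integral at the breakpoints.
Directly, an antiderivative of (5) sin(3*u/2) is -10*cos(3*u/2)/3; evaluating from -2*pi to 0: ∫_{-2*pi}^{0} (5) sin(3*u/2) du = (-10/3) - (10/3) = -20/3.
Directly, an antiderivative of (6) sin(3*u/2) is -4*cos(3*u/2); evaluating from 0 to 2*pi: ∫_{0}^{2*pi} (6) sin(3*u/2) du = (4) - (-4) = 8.
Summing the pieces and multiplying by (1/(2*pi)) gives b_3 = 2/(3*pi).

2/(3*pi)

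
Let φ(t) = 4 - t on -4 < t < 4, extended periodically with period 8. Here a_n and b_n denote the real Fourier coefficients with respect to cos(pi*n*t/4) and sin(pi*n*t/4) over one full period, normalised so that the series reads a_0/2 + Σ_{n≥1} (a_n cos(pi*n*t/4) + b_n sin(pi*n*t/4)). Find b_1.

-8/pi

b_1 = 1/4 ∫_{-4}^{4} φ(t) sin(pi*t/4) dt.
Integrating by parts (boundary term plus one more integral), an antiderivative of (4 - t) sin(pi*t/4) is 4*t*cos(pi*t/4)/pi - 16*sin(pi*t/4)/pi**2 - 16*cos(pi*t/4)/pi; evaluating from -4 to 4: ∫_{-4}^{4} (4 - t) sin(pi*t/4) dt = (0) - (32/pi) = -32/pi.
Hence b_1 = (1/4)·(-32/pi) = -8/pi.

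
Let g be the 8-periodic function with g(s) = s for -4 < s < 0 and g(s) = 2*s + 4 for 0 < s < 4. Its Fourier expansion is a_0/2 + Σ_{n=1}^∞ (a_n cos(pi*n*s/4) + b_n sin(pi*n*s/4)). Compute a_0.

6

a_0 = 1/4 ∫_{-4}^{4} g(s) ds = 1/4 · (24) = 6.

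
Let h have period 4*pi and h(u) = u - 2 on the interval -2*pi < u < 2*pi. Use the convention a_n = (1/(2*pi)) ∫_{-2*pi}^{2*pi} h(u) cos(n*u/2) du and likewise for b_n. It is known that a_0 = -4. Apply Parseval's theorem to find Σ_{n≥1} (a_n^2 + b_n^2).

8*pi**2/3

Parseval: a_0^2/2 + Σ_{n≥1} (a_n^2+b_n^2) = (1/(2*pi)) ∫_{-2*pi}^{2*pi} h(u)^2 du = 8 + 8*pi**2/3.
Subtract a_0^2/2 = 8: Σ (a_n^2+b_n^2) = 8*pi**2/3.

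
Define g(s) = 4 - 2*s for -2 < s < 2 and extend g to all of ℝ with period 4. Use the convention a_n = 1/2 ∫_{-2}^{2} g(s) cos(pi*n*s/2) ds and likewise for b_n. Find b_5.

-8/(5*pi)

b_5 = 1/2 ∫_{-2}^{2} g(s) sin(5*pi*s/2) ds.
Integrating by parts (boundary term plus one more integral), an antiderivative of (4 - 2*s) sin(5*pi*s/2) is 4*s*cos(5*pi*s/2)/(5*pi) - 8*sin(5*pi*s/2)/(25*pi**2) - 8*cos(5*pi*s/2)/(5*pi); evaluating from -2 to 2: ∫_{-2}^{2} (4 - 2*s) sin(5*pi*s/2) ds = (0) - (16/(5*pi)) = -16/(5*pi).
Hence b_5 = (1/2)·(-16/(5*pi)) = -8/(5*pi).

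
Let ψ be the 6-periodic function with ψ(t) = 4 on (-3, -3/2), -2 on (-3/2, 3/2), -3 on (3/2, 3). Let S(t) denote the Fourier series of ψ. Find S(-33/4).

t = -33/4 differs from t = -9/4 by -1 full period(s), and the series is 6-periodic.
ψ is continuous at t = -9/4 with value 4, so the series converges to 4 there.

4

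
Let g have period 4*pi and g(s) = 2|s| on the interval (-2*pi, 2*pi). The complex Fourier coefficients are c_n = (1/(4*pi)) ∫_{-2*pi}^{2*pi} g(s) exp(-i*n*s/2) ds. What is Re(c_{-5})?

Since g is real-valued, Re(c_{-5}) = (1/(4*pi)) ∫_{-2*pi}^{2*pi} g(s) cos(-5*s/2) ds = a_{5}/2.
g is even and cos(-5*s/2) is even, so the integrand is even: ∫_{-2*pi}^{2*pi} g(s) cos(-5*s/2) ds = 2∫_0^{2*pi} g(s) cos(-5*s/2) ds.
Integrating by parts (boundary term plus one more integral), an antiderivative of (2*s) cos(-5*s/2) is 4*s*sin(5*s/2)/5 + 8*cos(5*s/2)/25; evaluating from 0 to 2*pi: ∫_{0}^{2*pi} (2*s) cos(-5*s/2) ds = (-8/25) - (8/25) = -16/25.
So ∫_{-2*pi}^{2*pi} g(s) cos(-5*s/2) ds = -32/25.
Hence Re(c_{-5}) = (1/(4*pi))·(-32/25) = -8/(25*pi).

-8/(25*pi)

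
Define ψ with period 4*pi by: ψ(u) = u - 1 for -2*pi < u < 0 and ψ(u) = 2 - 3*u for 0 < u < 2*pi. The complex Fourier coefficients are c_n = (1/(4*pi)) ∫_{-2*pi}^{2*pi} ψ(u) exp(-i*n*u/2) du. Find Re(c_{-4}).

0

Since ψ is real-valued, Re(c_{-4}) = (1/(4*pi)) ∫_{-2*pi}^{2*pi} ψ(u) cos(-2*u) du = a_{4}/2.
Split the integral at the breakpoints.
Integrating by parts (boundary term plus one more integral), an antiderivative of (u - 1) cos(-2*u) is u*sin(2*u)/2 - sin(2*u)/2 + cos(2*u)/4; evaluating from -2*pi to 0: ∫_{-2*pi}^{0} (u - 1) cos(-2*u) du = (1/4) - (1/4) = 0.
Integrating by parts (boundary term plus one more integral), an antiderivative of (2 - 3*u) cos(-2*u) is -3*u*sin(2*u)/2 + sin(2*u) - 3*cos(2*u)/4; evaluating from 0 to 2*pi: ∫_{0}^{2*pi} (2 - 3*u) cos(-2*u) du = (-3/4) - (-3/4) = 0.
So ∫_{-2*pi}^{2*pi} ψ(u) cos(-2*u) du = 0.
Hence Re(c_{-4}) = (1/(4*pi))·(0) = 0.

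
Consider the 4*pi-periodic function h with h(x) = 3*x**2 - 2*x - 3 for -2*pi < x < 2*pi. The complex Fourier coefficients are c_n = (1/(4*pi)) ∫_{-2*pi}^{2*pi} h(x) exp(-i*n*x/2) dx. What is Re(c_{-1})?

Since h is real-valued, Re(c_{-1}) = (1/(4*pi)) ∫_{-2*pi}^{2*pi} h(x) cos(-x/2) dx = a_{1}/2.
Integrating by parts twice (tabular method), an antiderivative of (3*x**2 - 2*x - 3) cos(-x/2) is 6*x**2*sin(x/2) - 4*x*sin(x/2) + 24*x*cos(x/2) - 54*sin(x/2) - 8*cos(x/2); evaluating from -2*pi to 2*pi: ∫_{-2*pi}^{2*pi} (3*x**2 - 2*x - 3) cos(-x/2) dx = (8 - 48*pi) - (8 + 48*pi) = -96*pi.
Hence Re(c_{-1}) = (1/(4*pi))·(-96*pi) = -24.

-24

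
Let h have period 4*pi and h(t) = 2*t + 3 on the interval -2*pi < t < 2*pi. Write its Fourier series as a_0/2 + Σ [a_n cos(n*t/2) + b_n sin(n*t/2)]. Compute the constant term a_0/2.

3

a_0 = (1/(2*pi)) ∫_{-2*pi}^{2*pi} h(t) dt = (1/(2*pi)) · (12*pi) = 6.
So the constant term a_0/2 = 3.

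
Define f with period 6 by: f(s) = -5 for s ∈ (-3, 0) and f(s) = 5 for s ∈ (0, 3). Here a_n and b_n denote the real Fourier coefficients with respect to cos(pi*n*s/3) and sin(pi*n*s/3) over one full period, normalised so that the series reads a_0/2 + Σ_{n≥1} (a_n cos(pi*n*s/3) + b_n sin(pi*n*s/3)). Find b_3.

20/(3*pi)

b_3 = 1/3 ∫_{-3}^{3} f(s) sin(pi*s) ds.
f is odd and sin(pi*s) is odd, so the integrand is even and b_3 = 2/3 ∫_0^{3} f(s) sin(pi*s) ds.
Directly, an antiderivative of (5) sin(pi*s) is -5*cos(pi*s)/pi; evaluating from 0 to 3: ∫_{0}^{3} (5) sin(pi*s) ds = (5/pi) - (-5/pi) = 10/pi.
Hence b_3 = (2/3)·(10/pi) = 20/(3*pi).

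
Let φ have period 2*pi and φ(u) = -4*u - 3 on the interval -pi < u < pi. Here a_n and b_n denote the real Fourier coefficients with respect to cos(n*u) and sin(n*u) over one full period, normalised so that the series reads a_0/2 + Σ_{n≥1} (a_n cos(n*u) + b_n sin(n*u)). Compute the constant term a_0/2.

-3

a_0 = 1/pi ∫_{-pi}^{pi} φ(u) du = 1/pi · (-6*pi) = -6.
So the constant term a_0/2 = -3.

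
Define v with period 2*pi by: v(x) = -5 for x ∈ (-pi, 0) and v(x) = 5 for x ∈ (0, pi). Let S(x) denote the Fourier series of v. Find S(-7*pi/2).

x = -7*pi/2 differs from x = pi/2 by -2 full period(s), and the series is 2*pi-periodic.
v is continuous at x = pi/2 with value 5, so the series converges to 5 there.

5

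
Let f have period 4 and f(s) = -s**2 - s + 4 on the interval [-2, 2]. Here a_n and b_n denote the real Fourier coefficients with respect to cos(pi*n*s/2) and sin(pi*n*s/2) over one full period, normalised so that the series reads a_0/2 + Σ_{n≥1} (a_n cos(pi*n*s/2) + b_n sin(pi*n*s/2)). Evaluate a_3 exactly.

a_3 = 1/2 ∫_{-2}^{2} f(s) cos(3*pi*s/2) ds.
Integrating by parts twice (tabular method), an antiderivative of (-s**2 - s + 4) cos(3*pi*s/2) is -2*s**2*sin(3*pi*s/2)/(3*pi) - 2*s*sin(3*pi*s/2)/(3*pi) - 8*s*cos(3*pi*s/2)/(9*pi**2) + 16*sin(3*pi*s/2)/(27*pi**3) + 8*sin(3*pi*s/2)/(3*pi) - 4*cos(3*pi*s/2)/(9*pi**2); evaluating from -2 to 2: ∫_{-2}^{2} (-s**2 - s + 4) cos(3*pi*s/2) ds = (20/(9*pi**2)) - (-4/(3*pi**2)) = 32/(9*pi**2).
Hence a_3 = (1/2)·(32/(9*pi**2)) = 16/(9*pi**2).

16/(9*pi**2)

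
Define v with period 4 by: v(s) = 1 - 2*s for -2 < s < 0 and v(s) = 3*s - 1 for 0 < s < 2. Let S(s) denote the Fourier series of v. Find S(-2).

v is continuous at s = -2 with value 5, so the series converges to 5 there.

5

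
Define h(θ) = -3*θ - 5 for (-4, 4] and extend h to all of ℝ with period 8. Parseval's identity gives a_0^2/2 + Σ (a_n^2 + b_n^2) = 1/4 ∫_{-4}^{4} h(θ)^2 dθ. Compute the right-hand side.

146

1/4 ∫_{-4}^{4} h(θ)^2 dθ = 1/4 · (584) = 146.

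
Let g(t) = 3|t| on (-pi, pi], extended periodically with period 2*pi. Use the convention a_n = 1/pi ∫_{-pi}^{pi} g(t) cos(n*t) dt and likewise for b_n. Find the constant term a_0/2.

3*pi/2

a_0 = 1/pi ∫_{-pi}^{pi} g(t) dt = 1/pi · (3*pi**2) = 3*pi.
So the constant term a_0/2 = 3*pi/2.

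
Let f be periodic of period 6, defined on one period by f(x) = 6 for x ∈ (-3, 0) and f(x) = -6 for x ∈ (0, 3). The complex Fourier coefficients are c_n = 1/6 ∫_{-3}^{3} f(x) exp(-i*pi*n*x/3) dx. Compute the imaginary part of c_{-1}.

-12/pi

Since f is real-valued, Im(c_{-1}) = -1/6 ∫_{-3}^{3} f(x) sin(-pi*x/3) dx = b_{1}/2.
f is odd and sin(-pi*x/3) is odd, so the integrand is even: ∫_{-3}^{3} f(x) sin(-pi*x/3) dx = 2∫_0^{3} f(x) sin(-pi*x/3) dx.
Directly, an antiderivative of (-6) sin(-pi*x/3) is -18*cos(pi*x/3)/pi; evaluating from 0 to 3: ∫_{0}^{3} (-6) sin(-pi*x/3) dx = (18/pi) - (-18/pi) = 36/pi.
So ∫_{-3}^{3} f(x) sin(-pi*x/3) dx = 72/pi.
Hence Im(c_{-1}) = (-1/6)·(72/pi) = -12/pi.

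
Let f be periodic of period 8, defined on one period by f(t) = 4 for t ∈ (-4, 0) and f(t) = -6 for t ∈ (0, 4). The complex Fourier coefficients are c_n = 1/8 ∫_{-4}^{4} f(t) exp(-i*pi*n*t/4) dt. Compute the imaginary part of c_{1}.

Since f is real-valued, Im(c_{1}) = -1/8 ∫_{-4}^{4} f(t) sin(pi*t/4) dt = -b_{1}/2.
Split the integral at the breakpoints.
Directly, an antiderivative of (4) sin(pi*t/4) is -16*cos(pi*t/4)/pi; evaluating from -4 to 0: ∫_{-4}^{0} (4) sin(pi*t/4) dt = (-16/pi) - (16/pi) = -32/pi.
Directly, an antiderivative of (-6) sin(pi*t/4) is 24*cos(pi*t/4)/pi; evaluating from 0 to 4: ∫_{0}^{4} (-6) sin(pi*t/4) dt = (-24/pi) - (24/pi) = -48/pi.
So ∫_{-4}^{4} f(t) sin(pi*t/4) dt = -80/pi.
Hence Im(c_{1}) = (-1/8)·(-80/pi) = 10/pi.

10/pi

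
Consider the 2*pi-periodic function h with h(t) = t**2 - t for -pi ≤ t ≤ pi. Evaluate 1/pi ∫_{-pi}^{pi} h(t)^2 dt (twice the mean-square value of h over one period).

2*pi**2*(5 + 3*pi**2)/15

1/pi ∫_{-pi}^{pi} h(t)^2 dt = 1/pi · (2*pi**3*(5 + 3*pi**2)/15) = 2*pi**2*(5 + 3*pi**2)/15.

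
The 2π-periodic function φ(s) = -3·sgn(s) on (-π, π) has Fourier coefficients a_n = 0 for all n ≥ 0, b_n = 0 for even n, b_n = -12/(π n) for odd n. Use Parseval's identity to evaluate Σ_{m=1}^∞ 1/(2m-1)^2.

pi**2/8

Parseval: Σ b_n^2 = (1/π) ∫_{-π}^{π} φ(s)^2 ds = 18.
Only odd n contribute, with b_n^2 = 144/(π^2 n^2), so Σ_{m≥1} 1/(2m-1)^2 = π^2·(18)/144 = pi**2/8.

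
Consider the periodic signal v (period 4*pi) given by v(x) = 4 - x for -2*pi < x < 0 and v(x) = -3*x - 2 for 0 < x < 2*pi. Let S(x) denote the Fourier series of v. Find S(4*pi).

1

x = 4*pi differs from x = 0 by 1 full period(s), and the series is 4*pi-periodic.
At x = 0 the one-sided limits are v(0^-) = 4 and v(0^+) = -2.
By Dirichlet's theorem the series converges to their average, [(4) + (-2)]/2 = 1.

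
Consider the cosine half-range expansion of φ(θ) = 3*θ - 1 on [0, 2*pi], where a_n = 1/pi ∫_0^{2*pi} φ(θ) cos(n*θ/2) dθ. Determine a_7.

-24/(49*pi)

a_7 = 1/pi ∫_0^{2*pi} (3*θ - 1) cos(7*θ/2) dθ.
Integrating by parts (boundary term plus one more integral), an antiderivative of (3*θ - 1) cos(7*θ/2) is 6*θ*sin(7*θ/2)/7 - 2*sin(7*θ/2)/7 + 12*cos(7*θ/2)/49; evaluating from 0 to 2*pi: ∫_{0}^{2*pi} (3*θ - 1) cos(7*θ/2) dθ = (-12/49) - (12/49) = -24/49.
Hence a_7 = (1/pi)·(-24/49) = -24/(49*pi).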